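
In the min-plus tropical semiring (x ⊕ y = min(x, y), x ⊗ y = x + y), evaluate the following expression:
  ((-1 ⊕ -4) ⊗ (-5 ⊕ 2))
((-1 ⊕ -4) ⊗ (-5 ⊕ 2)) = -9

Expand innermost to outermost. Recall ⊕ takes the minimum of its arguments and ⊗ takes their sum. Working out the expression ((-1 ⊕ -4) ⊗ (-5 ⊕ 2)) gives -9.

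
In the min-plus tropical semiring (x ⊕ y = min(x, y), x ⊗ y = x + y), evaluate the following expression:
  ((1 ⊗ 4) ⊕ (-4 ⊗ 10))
((1 ⊗ 4) ⊕ (-4 ⊗ 10)) = 5

Expand innermost to outermost. Recall ⊕ takes the minimum of its arguments and ⊗ takes their sum. Working out the expression ((1 ⊗ 4) ⊕ (-4 ⊗ 10)) gives 5.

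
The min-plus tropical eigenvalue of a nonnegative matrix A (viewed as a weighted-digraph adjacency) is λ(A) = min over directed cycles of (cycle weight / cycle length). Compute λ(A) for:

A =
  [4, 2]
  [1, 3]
λ(A) = 3/2

Enumerate directed cycles and compute their means (weight / length). Sample:
  cycle 0 → 0: weight = 4, length = 1, mean = 4/1 ≈ 4.000
  cycle 1 → 1: weight = 3, length = 1, mean = 3/1 ≈ 3.000
  cycle 0 → 1 → 0: weight = 3, length = 2, mean = 3/2 ≈ 1.500
  cycle 1 → 0 → 1: weight = 3, length = 2, mean = 3/2 ≈ 1.500
Minimum mean = 1.500, attained e.g. along the cycle 0 → 1 → 0 with weight 3 and length 2. So λ(A) = 3/2 = 3/2.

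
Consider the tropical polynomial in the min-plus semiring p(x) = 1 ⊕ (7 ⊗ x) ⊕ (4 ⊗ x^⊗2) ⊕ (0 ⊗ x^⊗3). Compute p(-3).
p(-3) = -9

A tropical monomial a ⊗ x^⊗i evaluates to a + i · x. Evaluating each term at x = -3:
  Term 0 contributes 1 + 0 · -3 = 1
  Term 1 contributes 7 + 1 · -3 = 4
  Term 2 contributes 4 + 2 · -3 = -2
  Term 3 contributes 0 + 3 · -3 = -9
p(-3) = ⊕ of these = min[1, 4, -2, -9] = -9.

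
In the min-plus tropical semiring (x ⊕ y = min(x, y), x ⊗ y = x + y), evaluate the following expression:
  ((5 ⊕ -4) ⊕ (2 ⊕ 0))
((5 ⊕ -4) ⊕ (2 ⊕ 0)) = -4

Expand innermost to outermost. Recall ⊕ takes the minimum of its arguments and ⊗ takes their sum. Working out the expression ((5 ⊕ -4) ⊕ (2 ⊕ 0)) gives -4.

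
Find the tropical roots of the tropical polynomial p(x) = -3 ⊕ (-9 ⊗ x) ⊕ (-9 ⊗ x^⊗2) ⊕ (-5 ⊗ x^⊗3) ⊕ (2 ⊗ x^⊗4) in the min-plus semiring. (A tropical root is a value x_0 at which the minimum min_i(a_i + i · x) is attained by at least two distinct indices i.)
Roots: {-7, -4, 0, 6}

Each tropical root is a break point of the lower envelope of the lines y = a_i + i · x (there are 5 lines, with slopes 0, 1, ..., 4). Only the lines that attain the minimum somewhere contribute to roots; other lines are dominated. Here the surviving (envelope) indices are i = 4, i = 3, i = 2, i = 1, i = 0.
Intersections between consecutive envelope lines give the roots: for adjacent envelope indices i < j the intersection is x = (a_i − a_j) / (j − i). Reading off the sorted break points: {-7, -4, 0, 6}.
Verification: at each break x_0, at least two indices attain the minimum of min_i(a_i + i · x_0).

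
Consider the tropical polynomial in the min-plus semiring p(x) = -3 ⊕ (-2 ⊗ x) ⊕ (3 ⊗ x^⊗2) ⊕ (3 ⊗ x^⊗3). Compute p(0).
p(0) = -3

A tropical monomial a ⊗ x^⊗i evaluates to a + i · x. Evaluating each term at x = 0:
  Term 0 contributes -3 + 0 · 0 = -3
  Term 1 contributes -2 + 1 · 0 = -2
  Term 2 contributes 3 + 2 · 0 = 3
  Term 3 contributes 3 + 3 · 0 = 3
p(0) = ⊕ of these = min[-3, -2, 3, 3] = -3.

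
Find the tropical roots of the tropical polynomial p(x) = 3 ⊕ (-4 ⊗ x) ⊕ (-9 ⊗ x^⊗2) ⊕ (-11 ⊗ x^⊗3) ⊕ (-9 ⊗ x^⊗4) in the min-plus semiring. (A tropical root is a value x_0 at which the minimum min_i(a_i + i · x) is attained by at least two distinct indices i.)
Roots: {-2, 2, 5, 7}

Each tropical root is a break point of the lower envelope of the lines y = a_i + i · x (there are 5 lines, with slopes 0, 1, ..., 4). Only the lines that attain the minimum somewhere contribute to roots; other lines are dominated. Here the surviving (envelope) indices are i = 4, i = 3, i = 2, i = 1, i = 0.
Intersections between consecutive envelope lines give the roots: for adjacent envelope indices i < j the intersection is x = (a_i − a_j) / (j − i). Reading off the sorted break points: {-2, 2, 5, 7}.
Verification: at each break x_0, at least two indices attain the minimum of min_i(a_i + i · x_0).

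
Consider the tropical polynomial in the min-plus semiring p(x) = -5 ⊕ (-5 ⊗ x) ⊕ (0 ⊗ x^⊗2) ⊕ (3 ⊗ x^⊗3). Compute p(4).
p(4) = -5

A tropical monomial a ⊗ x^⊗i evaluates to a + i · x. Evaluating each term at x = 4:
  Term 0 contributes -5 + 0 · 4 = -5
  Term 1 contributes -5 + 1 · 4 = -1
  Term 2 contributes 0 + 2 · 4 = 8
  Term 3 contributes 3 + 3 · 4 = 15
p(4) = ⊕ of these = min[-5, -1, 8, 15] = -5.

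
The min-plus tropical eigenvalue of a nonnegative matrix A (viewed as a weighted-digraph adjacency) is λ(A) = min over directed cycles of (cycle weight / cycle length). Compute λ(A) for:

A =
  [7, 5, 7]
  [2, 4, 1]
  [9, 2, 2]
λ(A) = 3/2

Enumerate directed cycles and compute their means (weight / length). Sample:
  cycle 0 → 0: weight = 7, length = 1, mean = 7/1 ≈ 7.000
  cycle 1 → 1: weight = 4, length = 1, mean = 4/1 ≈ 4.000
  cycle 2 → 2: weight = 2, length = 1, mean = 2/1 ≈ 2.000
  cycle 0 → 1 → 0: weight = 7, length = 2, mean = 7/2 ≈ 3.500
  cycle 0 → 2 → 0: weight = 16, length = 2, mean = 16/2 ≈ 8.000
  cycle 1 → 0 → 1: weight = 7, length = 2, mean = 7/2 ≈ 3.500
Minimum mean = 1.500, attained e.g. along the cycle 1 → 2 → 1 with weight 3 and length 2. So λ(A) = 3/2 = 3/2.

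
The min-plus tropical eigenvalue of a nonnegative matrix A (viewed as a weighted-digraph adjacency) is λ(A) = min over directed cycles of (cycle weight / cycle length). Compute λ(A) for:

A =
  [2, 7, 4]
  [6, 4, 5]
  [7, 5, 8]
λ(A) = 2

Enumerate directed cycles and compute their means (weight / length). Sample:
  cycle 0 → 0: weight = 2, length = 1, mean = 2/1 ≈ 2.000
  cycle 1 → 1: weight = 4, length = 1, mean = 4/1 ≈ 4.000
  cycle 2 → 2: weight = 8, length = 1, mean = 8/1 ≈ 8.000
  cycle 0 → 1 → 0: weight = 13, length = 2, mean = 13/2 ≈ 6.500
  cycle 0 → 2 → 0: weight = 11, length = 2, mean = 11/2 ≈ 5.500
  cycle 1 → 0 → 1: weight = 13, length = 2, mean = 13/2 ≈ 6.500
Minimum mean = 2.000, attained e.g. along the cycle 0 → 0 with weight 2 and length 1. So λ(A) = 2/1 = 2.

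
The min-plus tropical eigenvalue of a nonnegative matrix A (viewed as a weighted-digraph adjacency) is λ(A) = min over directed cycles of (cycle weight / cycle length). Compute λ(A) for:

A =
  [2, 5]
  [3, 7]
λ(A) = 2

Enumerate directed cycles and compute their means (weight / length). Sample:
  cycle 0 → 0: weight = 2, length = 1, mean = 2/1 ≈ 2.000
  cycle 1 → 1: weight = 7, length = 1, mean = 7/1 ≈ 7.000
  cycle 0 → 1 → 0: weight = 8, length = 2, mean = 8/2 ≈ 4.000
  cycle 1 → 0 → 1: weight = 8, length = 2, mean = 8/2 ≈ 4.000
Minimum mean = 2.000, attained e.g. along the cycle 0 → 0 with weight 2 and length 1. So λ(A) = 2/1 = 2.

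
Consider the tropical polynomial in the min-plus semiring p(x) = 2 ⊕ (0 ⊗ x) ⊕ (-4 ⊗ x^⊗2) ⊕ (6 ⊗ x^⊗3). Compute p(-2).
p(-2) = -8

A tropical monomial a ⊗ x^⊗i evaluates to a + i · x. Evaluating each term at x = -2:
  Term 0 contributes 2 + 0 · -2 = 2
  Term 1 contributes 0 + 1 · -2 = -2
  Term 2 contributes -4 + 2 · -2 = -8
  Term 3 contributes 6 + 3 · -2 = 0
p(-2) = ⊕ of these = min[2, -2, -8, 0] = -8.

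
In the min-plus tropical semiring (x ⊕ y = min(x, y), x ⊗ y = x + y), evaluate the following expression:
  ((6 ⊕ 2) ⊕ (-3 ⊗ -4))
((6 ⊕ 2) ⊕ (-3 ⊗ -4)) = -7

Expand innermost to outermost. Recall ⊕ takes the minimum of its arguments and ⊗ takes their sum. Working out the expression ((6 ⊕ 2) ⊕ (-3 ⊗ -4)) gives -7.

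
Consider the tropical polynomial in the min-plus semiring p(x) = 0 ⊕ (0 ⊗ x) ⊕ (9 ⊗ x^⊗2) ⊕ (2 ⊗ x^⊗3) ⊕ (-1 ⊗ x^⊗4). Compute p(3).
p(3) = 0

A tropical monomial a ⊗ x^⊗i evaluates to a + i · x. Evaluating each term at x = 3:
  Term 0 contributes 0 + 0 · 3 = 0
  Term 1 contributes 0 + 1 · 3 = 3
  Term 2 contributes 9 + 2 · 3 = 15
  Term 3 contributes 2 + 3 · 3 = 11
  Term 4 contributes -1 + 4 · 3 = 11
p(3) = ⊕ of these = min[0, 3, 15, 11, 11] = 0.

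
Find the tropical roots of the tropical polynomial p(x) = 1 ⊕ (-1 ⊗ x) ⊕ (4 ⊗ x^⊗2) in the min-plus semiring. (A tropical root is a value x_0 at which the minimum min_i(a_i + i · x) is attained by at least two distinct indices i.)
Roots: {-5, 2}

Each tropical root is a break point of the lower envelope of the lines y = a_i + i · x (there are 3 lines, with slopes 0, 1, ..., 2). Only the lines that attain the minimum somewhere contribute to roots; other lines are dominated. Here the surviving (envelope) indices are i = 2, i = 1, i = 0.
Intersections between consecutive envelope lines give the roots: for adjacent envelope indices i < j the intersection is x = (a_i − a_j) / (j − i). Reading off the sorted break points: {-5, 2}.
Verification: at each break x_0, at least two indices attain the minimum of min_i(a_i + i · x_0).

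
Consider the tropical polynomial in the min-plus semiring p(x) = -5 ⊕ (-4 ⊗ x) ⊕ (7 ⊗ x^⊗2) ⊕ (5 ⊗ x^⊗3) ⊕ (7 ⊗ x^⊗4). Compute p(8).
p(8) = -5

A tropical monomial a ⊗ x^⊗i evaluates to a + i · x. Evaluating each term at x = 8:
  Term 0 contributes -5 + 0 · 8 = -5
  Term 1 contributes -4 + 1 · 8 = 4
  Term 2 contributes 7 + 2 · 8 = 23
  Term 3 contributes 5 + 3 · 8 = 29
  Term 4 contributes 7 + 4 · 8 = 39
p(8) = ⊕ of these = min[-5, 4, 23, 29, 39] = -5.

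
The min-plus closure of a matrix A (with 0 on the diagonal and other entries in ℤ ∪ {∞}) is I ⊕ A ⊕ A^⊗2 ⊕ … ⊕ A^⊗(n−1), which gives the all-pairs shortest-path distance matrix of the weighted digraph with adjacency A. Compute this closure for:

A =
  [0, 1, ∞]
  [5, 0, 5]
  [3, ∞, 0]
Closure =
  [0, 1, 6]
  [5, 0, 5]
  [3, 4, 0]

This is the Floyd-Warshall all-pairs shortest-path computation. For each intermediate vertex k = 0, 1, …, 2, update dist[i][j] ← min(dist[i][j], dist[i][k] + dist[k][j]). The final matrix gives, for each (i, j), the minimum total weight of any directed path from i to j (possibly empty when i = j).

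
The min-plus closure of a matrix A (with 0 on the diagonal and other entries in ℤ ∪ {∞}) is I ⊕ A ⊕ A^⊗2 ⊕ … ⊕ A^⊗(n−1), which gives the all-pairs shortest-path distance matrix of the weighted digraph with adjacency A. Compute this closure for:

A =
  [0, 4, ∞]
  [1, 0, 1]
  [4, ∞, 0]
Closure =
  [0, 4, 5]
  [1, 0, 1]
  [4, 8, 0]

This is the Floyd-Warshall all-pairs shortest-path computation. For each intermediate vertex k = 0, 1, …, 2, update dist[i][j] ← min(dist[i][j], dist[i][k] + dist[k][j]). The final matrix gives, for each (i, j), the minimum total weight of any directed path from i to j (possibly empty when i = j).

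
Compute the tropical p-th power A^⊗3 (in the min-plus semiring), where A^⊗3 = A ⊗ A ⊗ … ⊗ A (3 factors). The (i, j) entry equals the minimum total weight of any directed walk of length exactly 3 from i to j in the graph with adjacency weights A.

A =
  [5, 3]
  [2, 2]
A^⊗3 =
  [7, 7]
  [6, 6]

Each entry (A^⊗3)_ij equals the minimum over all length-3 walks i = v_0 → v_1 → … → v_3 = j of Σ_t A[v_t][v_{t+1}]. For example, for (i, j) = (0, 1) we minimise over 4 possible intermediate vertex sequences; the minimum is 7, attained along the walk 0 → 1 → 1 → 1.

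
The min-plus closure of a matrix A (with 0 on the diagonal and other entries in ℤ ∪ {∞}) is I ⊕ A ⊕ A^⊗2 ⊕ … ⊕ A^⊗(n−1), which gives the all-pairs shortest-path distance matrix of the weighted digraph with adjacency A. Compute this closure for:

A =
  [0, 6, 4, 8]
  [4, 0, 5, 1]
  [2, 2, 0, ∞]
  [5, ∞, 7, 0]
Closure =
  [0, 6, 4, 7]
  [4, 0, 5, 1]
  [2, 2, 0, 3]
  [5, 9, 7, 0]

This is the Floyd-Warshall all-pairs shortest-path computation. For each intermediate vertex k = 0, 1, …, 3, update dist[i][j] ← min(dist[i][j], dist[i][k] + dist[k][j]). The final matrix gives, for each (i, j), the minimum total weight of any directed path from i to j (possibly empty when i = j).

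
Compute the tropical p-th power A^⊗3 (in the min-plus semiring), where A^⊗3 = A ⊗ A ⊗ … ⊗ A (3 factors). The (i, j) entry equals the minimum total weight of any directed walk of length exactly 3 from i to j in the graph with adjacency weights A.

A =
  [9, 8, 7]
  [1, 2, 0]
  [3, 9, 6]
A^⊗3 =
  [11, 12, 10]
  [5, 6, 4]
  [12, 13, 11]

Each entry (A^⊗3)_ij equals the minimum over all length-3 walks i = v_0 → v_1 → … → v_3 = j of Σ_t A[v_t][v_{t+1}]. For example, for (i, j) = (0, 2) we minimise over 9 possible intermediate vertex sequences; the minimum is 10, attained along the walk 0 → 1 → 1 → 2.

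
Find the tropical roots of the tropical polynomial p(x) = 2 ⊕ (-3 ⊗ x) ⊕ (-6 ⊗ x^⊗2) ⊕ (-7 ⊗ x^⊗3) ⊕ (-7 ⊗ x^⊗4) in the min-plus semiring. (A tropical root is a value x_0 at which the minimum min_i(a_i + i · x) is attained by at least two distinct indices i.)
Roots: {0, 1, 3, 5}

Each tropical root is a break point of the lower envelope of the lines y = a_i + i · x (there are 5 lines, with slopes 0, 1, ..., 4). Only the lines that attain the minimum somewhere contribute to roots; other lines are dominated. Here the surviving (envelope) indices are i = 4, i = 3, i = 2, i = 1, i = 0.
Intersections between consecutive envelope lines give the roots: for adjacent envelope indices i < j the intersection is x = (a_i − a_j) / (j − i). Reading off the sorted break points: {0, 1, 3, 5}.
Verification: at each break x_0, at least two indices attain the minimum of min_i(a_i + i · x_0).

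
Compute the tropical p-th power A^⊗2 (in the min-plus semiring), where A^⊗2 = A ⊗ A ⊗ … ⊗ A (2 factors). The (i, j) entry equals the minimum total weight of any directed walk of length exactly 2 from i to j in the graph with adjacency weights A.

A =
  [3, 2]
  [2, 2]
A^⊗2 =
  [4, 4]
  [4, 4]

Each entry (A^⊗2)_ij equals the minimum over all length-2 walks i = v_0 → v_1 → … → v_2 = j of Σ_t A[v_t][v_{t+1}]. For example, for (i, j) = (0, 1) we minimise over 2 possible intermediate vertex sequences; the minimum is 4, attained along the walk 0 → 1 → 1.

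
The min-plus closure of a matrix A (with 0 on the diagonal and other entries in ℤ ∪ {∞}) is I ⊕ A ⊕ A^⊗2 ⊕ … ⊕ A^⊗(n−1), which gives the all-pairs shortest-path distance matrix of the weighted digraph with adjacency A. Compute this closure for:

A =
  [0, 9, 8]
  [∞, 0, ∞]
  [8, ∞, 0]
Closure =
  [0, 9, 8]
  [∞, 0, ∞]
  [8, 17, 0]

This is the Floyd-Warshall all-pairs shortest-path computation. For each intermediate vertex k = 0, 1, …, 2, update dist[i][j] ← min(dist[i][j], dist[i][k] + dist[k][j]). The final matrix gives, for each (i, j), the minimum total weight of any directed path from i to j (possibly empty when i = j).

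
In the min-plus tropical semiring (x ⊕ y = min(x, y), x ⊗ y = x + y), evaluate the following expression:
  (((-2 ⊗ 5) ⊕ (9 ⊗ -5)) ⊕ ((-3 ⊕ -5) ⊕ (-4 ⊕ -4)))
(((-2 ⊗ 5) ⊕ (9 ⊗ -5)) ⊕ ((-3 ⊕ -5) ⊕ (-4 ⊕ -4))) = -5

Expand innermost to outermost. Recall ⊕ takes the minimum of its arguments and ⊗ takes their sum. Working out the expression (((-2 ⊗ 5) ⊕ (9 ⊗ -5)) ⊕ ((-3 ⊕ -5) ⊕ (-4 ⊕ -4))) gives -5.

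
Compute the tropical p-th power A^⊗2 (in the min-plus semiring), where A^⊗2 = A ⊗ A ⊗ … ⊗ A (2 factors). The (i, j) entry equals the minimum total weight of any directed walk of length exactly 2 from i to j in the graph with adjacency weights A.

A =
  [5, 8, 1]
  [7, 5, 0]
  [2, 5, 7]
A^⊗2 =
  [3, 6, 6]
  [2, 5, 5]
  [7, 10, 3]

Each entry (A^⊗2)_ij equals the minimum over all length-2 walks i = v_0 → v_1 → … → v_2 = j of Σ_t A[v_t][v_{t+1}]. For example, for (i, j) = (0, 2) we minimise over 3 possible intermediate vertex sequences; the minimum is 6, attained along the walk 0 → 0 → 2.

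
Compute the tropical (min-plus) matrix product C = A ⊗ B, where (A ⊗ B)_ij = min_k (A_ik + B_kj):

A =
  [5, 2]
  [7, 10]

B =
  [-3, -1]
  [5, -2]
A ⊗ B =
  [2, 0]
  [4, 6]

Apply the min-plus product entry-by-entry:
  C[0][0] = min over k of (A[0][0] + B[0][0] = 5 + -3 = 2, A[0][1] + B[1][0] = 2 + 5 = 7) = 2 (attained at k = 0)
  C[0][1] = min over k of (A[0][0] + B[0][1] = 5 + -1 = 4, A[0][1] + B[1][1] = 2 + -2 = 0) = 0 (attained at k = 1)
  C[1][0] = min over k of (A[1][0] + B[0][0] = 7 + -3 = 4, A[1][1] + B[1][0] = 10 + 5 = 15) = 4 (attained at k = 0)
  C[1][1] = min over k of (A[1][0] + B[0][1] = 7 + -1 = 6, A[1][1] + B[1][1] = 10 + -2 = 8) = 6 (attained at k = 0)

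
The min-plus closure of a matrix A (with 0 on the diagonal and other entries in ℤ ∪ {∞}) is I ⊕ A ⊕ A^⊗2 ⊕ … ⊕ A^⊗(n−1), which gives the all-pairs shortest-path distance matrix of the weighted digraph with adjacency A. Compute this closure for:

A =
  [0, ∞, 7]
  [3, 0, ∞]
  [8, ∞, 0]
Closure =
  [0, ∞, 7]
  [3, 0, 10]
  [8, ∞, 0]

This is the Floyd-Warshall all-pairs shortest-path computation. For each intermediate vertex k = 0, 1, …, 2, update dist[i][j] ← min(dist[i][j], dist[i][k] + dist[k][j]). The final matrix gives, for each (i, j), the minimum total weight of any directed path from i to j (possibly empty when i = j).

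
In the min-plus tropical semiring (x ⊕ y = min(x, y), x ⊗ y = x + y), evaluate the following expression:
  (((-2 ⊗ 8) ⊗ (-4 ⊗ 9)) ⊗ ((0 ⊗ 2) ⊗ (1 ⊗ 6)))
(((-2 ⊗ 8) ⊗ (-4 ⊗ 9)) ⊗ ((0 ⊗ 2) ⊗ (1 ⊗ 6))) = 20

Expand innermost to outermost. Recall ⊕ takes the minimum of its arguments and ⊗ takes their sum. Working out the expression (((-2 ⊗ 8) ⊗ (-4 ⊗ 9)) ⊗ ((0 ⊗ 2) ⊗ (1 ⊗ 6))) gives 20.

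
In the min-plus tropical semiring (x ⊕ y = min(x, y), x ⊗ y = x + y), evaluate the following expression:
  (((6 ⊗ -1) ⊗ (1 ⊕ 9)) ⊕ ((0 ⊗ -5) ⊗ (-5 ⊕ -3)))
(((6 ⊗ -1) ⊗ (1 ⊕ 9)) ⊕ ((0 ⊗ -5) ⊗ (-5 ⊕ -3))) = -10

Expand innermost to outermost. Recall ⊕ takes the minimum of its arguments and ⊗ takes their sum. Working out the expression (((6 ⊗ -1) ⊗ (1 ⊕ 9)) ⊕ ((0 ⊗ -5) ⊗ (-5 ⊕ -3))) gives -10.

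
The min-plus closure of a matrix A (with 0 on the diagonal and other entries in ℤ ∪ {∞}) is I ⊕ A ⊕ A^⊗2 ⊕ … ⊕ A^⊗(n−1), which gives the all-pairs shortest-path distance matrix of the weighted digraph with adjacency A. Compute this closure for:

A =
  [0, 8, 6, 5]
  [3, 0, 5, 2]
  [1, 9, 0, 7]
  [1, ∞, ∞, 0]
Closure =
  [0, 8, 6, 5]
  [3, 0, 5, 2]
  [1, 9, 0, 6]
  [1, 9, 7, 0]

This is the Floyd-Warshall all-pairs shortest-path computation. For each intermediate vertex k = 0, 1, …, 3, update dist[i][j] ← min(dist[i][j], dist[i][k] + dist[k][j]). The final matrix gives, for each (i, j), the minimum total weight of any directed path from i to j (possibly empty when i = j).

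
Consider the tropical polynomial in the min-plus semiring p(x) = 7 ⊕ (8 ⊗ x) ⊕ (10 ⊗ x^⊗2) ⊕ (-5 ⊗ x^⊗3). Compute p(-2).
p(-2) = -11

A tropical monomial a ⊗ x^⊗i evaluates to a + i · x. Evaluating each term at x = -2:
  Term 0 contributes 7 + 0 · -2 = 7
  Term 1 contributes 8 + 1 · -2 = 6
  Term 2 contributes 10 + 2 · -2 = 6
  Term 3 contributes -5 + 3 · -2 = -11
p(-2) = ⊕ of these = min[7, 6, 6, -11] = -11.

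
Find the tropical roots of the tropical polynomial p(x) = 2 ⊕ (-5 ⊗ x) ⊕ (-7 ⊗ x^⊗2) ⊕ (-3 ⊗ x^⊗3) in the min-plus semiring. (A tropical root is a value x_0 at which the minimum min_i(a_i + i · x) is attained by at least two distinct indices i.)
Roots: {-4, 2, 7}

Each tropical root is a break point of the lower envelope of the lines y = a_i + i · x (there are 4 lines, with slopes 0, 1, ..., 3). Only the lines that attain the minimum somewhere contribute to roots; other lines are dominated. Here the surviving (envelope) indices are i = 3, i = 2, i = 1, i = 0.
Intersections between consecutive envelope lines give the roots: for adjacent envelope indices i < j the intersection is x = (a_i − a_j) / (j − i). Reading off the sorted break points: {-4, 2, 7}.
Verification: at each break x_0, at least two indices attain the minimum of min_i(a_i + i · x_0).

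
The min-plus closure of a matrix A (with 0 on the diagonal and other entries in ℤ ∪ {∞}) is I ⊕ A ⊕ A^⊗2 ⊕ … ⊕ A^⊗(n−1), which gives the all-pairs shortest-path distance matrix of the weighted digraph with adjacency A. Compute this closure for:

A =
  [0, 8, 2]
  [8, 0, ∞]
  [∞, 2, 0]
Closure =
  [0, 4, 2]
  [8, 0, 10]
  [10, 2, 0]

This is the Floyd-Warshall all-pairs shortest-path computation. For each intermediate vertex k = 0, 1, …, 2, update dist[i][j] ← min(dist[i][j], dist[i][k] + dist[k][j]). The final matrix gives, for each (i, j), the minimum total weight of any directed path from i to j (possibly empty when i = j).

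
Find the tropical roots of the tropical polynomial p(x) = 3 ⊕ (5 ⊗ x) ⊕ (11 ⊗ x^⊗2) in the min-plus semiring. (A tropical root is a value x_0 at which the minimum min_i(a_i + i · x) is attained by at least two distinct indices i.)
Roots: {-6, -2}

Each tropical root is a break point of the lower envelope of the lines y = a_i + i · x (there are 3 lines, with slopes 0, 1, ..., 2). Only the lines that attain the minimum somewhere contribute to roots; other lines are dominated. Here the surviving (envelope) indices are i = 2, i = 1, i = 0.
Intersections between consecutive envelope lines give the roots: for adjacent envelope indices i < j the intersection is x = (a_i − a_j) / (j − i). Reading off the sorted break points: {-6, -2}.
Verification: at each break x_0, at least two indices attain the minimum of min_i(a_i + i · x_0).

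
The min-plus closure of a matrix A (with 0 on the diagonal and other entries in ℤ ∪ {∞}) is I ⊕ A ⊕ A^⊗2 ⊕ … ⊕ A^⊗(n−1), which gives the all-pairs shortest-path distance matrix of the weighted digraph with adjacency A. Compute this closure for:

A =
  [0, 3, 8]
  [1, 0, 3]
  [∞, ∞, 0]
Closure =
  [0, 3, 6]
  [1, 0, 3]
  [∞, ∞, 0]

This is the Floyd-Warshall all-pairs shortest-path computation. For each intermediate vertex k = 0, 1, …, 2, update dist[i][j] ← min(dist[i][j], dist[i][k] + dist[k][j]). The final matrix gives, for each (i, j), the minimum total weight of any directed path from i to j (possibly empty when i = j).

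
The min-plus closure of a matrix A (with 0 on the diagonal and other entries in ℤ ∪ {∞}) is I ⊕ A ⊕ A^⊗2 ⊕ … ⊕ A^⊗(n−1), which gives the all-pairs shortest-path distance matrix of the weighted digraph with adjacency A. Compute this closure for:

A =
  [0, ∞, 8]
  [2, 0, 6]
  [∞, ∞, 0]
Closure =
  [0, ∞, 8]
  [2, 0, 6]
  [∞, ∞, 0]

This is the Floyd-Warshall all-pairs shortest-path computation. For each intermediate vertex k = 0, 1, …, 2, update dist[i][j] ← min(dist[i][j], dist[i][k] + dist[k][j]). The final matrix gives, for each (i, j), the minimum total weight of any directed path from i to j (possibly empty when i = j).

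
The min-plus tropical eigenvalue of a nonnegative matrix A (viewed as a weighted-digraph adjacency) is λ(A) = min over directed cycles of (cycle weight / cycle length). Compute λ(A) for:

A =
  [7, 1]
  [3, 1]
λ(A) = 1

Enumerate directed cycles and compute their means (weight / length). Sample:
  cycle 0 → 0: weight = 7, length = 1, mean = 7/1 ≈ 7.000
  cycle 1 → 1: weight = 1, length = 1, mean = 1/1 ≈ 1.000
  cycle 0 → 1 → 0: weight = 4, length = 2, mean = 4/2 ≈ 2.000
  cycle 1 → 0 → 1: weight = 4, length = 2, mean = 4/2 ≈ 2.000
Minimum mean = 1.000, attained e.g. along the cycle 1 → 1 with weight 1 and length 1. So λ(A) = 1/1 = 1.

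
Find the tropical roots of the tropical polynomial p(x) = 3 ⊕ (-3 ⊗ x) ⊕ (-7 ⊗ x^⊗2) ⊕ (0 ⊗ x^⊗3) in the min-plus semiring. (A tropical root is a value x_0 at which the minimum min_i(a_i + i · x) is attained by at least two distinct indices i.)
Roots: {-7, 4, 6}

Each tropical root is a break point of the lower envelope of the lines y = a_i + i · x (there are 4 lines, with slopes 0, 1, ..., 3). Only the lines that attain the minimum somewhere contribute to roots; other lines are dominated. Here the surviving (envelope) indices are i = 3, i = 2, i = 1, i = 0.
Intersections between consecutive envelope lines give the roots: for adjacent envelope indices i < j the intersection is x = (a_i − a_j) / (j − i). Reading off the sorted break points: {-7, 4, 6}.
Verification: at each break x_0, at least two indices attain the minimum of min_i(a_i + i · x_0).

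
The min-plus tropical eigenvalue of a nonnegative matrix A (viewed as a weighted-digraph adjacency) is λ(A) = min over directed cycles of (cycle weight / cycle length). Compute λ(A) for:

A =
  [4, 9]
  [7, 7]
λ(A) = 4

Enumerate directed cycles and compute their means (weight / length). Sample:
  cycle 0 → 0: weight = 4, length = 1, mean = 4/1 ≈ 4.000
  cycle 1 → 1: weight = 7, length = 1, mean = 7/1 ≈ 7.000
  cycle 0 → 1 → 0: weight = 16, length = 2, mean = 16/2 ≈ 8.000
  cycle 1 → 0 → 1: weight = 16, length = 2, mean = 16/2 ≈ 8.000
Minimum mean = 4.000, attained e.g. along the cycle 0 → 0 with weight 4 and length 1. So λ(A) = 4/1 = 4.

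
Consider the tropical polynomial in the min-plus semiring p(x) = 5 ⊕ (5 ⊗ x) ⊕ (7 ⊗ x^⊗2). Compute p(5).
p(5) = 5

A tropical monomial a ⊗ x^⊗i evaluates to a + i · x. Evaluating each term at x = 5:
  Term 0 contributes 5 + 0 · 5 = 5
  Term 1 contributes 5 + 1 · 5 = 10
  Term 2 contributes 7 + 2 · 5 = 17
p(5) = ⊕ of these = min[5, 10, 17] = 5.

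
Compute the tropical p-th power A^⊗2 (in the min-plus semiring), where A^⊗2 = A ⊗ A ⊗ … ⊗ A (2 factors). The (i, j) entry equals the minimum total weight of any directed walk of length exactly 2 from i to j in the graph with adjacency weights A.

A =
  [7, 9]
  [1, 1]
A^⊗2 =
  [10, 10]
  [2, 2]

Each entry (A^⊗2)_ij equals the minimum over all length-2 walks i = v_0 → v_1 → … → v_2 = j of Σ_t A[v_t][v_{t+1}]. For example, for (i, j) = (0, 1) we minimise over 2 possible intermediate vertex sequences; the minimum is 10, attained along the walk 0 → 1 → 1.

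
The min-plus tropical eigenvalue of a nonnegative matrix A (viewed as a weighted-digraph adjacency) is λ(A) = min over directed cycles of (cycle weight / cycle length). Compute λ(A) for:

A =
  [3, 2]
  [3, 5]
λ(A) = 5/2

Enumerate directed cycles and compute their means (weight / length). Sample:
  cycle 0 → 0: weight = 3, length = 1, mean = 3/1 ≈ 3.000
  cycle 1 → 1: weight = 5, length = 1, mean = 5/1 ≈ 5.000
  cycle 0 → 1 → 0: weight = 5, length = 2, mean = 5/2 ≈ 2.500
  cycle 1 → 0 → 1: weight = 5, length = 2, mean = 5/2 ≈ 2.500
Minimum mean = 2.500, attained e.g. along the cycle 0 → 1 → 0 with weight 5 and length 2. So λ(A) = 5/2 = 5/2.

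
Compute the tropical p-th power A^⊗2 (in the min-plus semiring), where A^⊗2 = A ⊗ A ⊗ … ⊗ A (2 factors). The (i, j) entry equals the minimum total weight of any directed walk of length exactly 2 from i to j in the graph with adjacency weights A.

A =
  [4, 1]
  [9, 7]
A^⊗2 =
  [8, 5]
  [13, 10]

Each entry (A^⊗2)_ij equals the minimum over all length-2 walks i = v_0 → v_1 → … → v_2 = j of Σ_t A[v_t][v_{t+1}]. For example, for (i, j) = (0, 1) we minimise over 2 possible intermediate vertex sequences; the minimum is 5, attained along the walk 0 → 0 → 1.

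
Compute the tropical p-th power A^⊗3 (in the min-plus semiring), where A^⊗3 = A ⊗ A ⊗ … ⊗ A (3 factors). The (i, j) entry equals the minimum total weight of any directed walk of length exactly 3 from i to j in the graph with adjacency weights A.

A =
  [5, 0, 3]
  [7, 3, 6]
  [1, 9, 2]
A^⊗3 =
  [6, 4, 7]
  [9, 7, 10]
  [5, 3, 6]

Each entry (A^⊗3)_ij equals the minimum over all length-3 walks i = v_0 → v_1 → … → v_3 = j of Σ_t A[v_t][v_{t+1}]. For example, for (i, j) = (0, 2) we minimise over 9 possible intermediate vertex sequences; the minimum is 7, attained along the walk 0 → 2 → 0 → 2.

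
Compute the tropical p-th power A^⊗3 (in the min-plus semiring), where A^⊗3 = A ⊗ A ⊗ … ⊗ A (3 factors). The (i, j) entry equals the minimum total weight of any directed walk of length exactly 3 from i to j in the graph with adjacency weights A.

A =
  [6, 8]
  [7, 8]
A^⊗3 =
  [18, 20]
  [19, 21]

Each entry (A^⊗3)_ij equals the minimum over all length-3 walks i = v_0 → v_1 → … → v_3 = j of Σ_t A[v_t][v_{t+1}]. For example, for (i, j) = (0, 1) we minimise over 4 possible intermediate vertex sequences; the minimum is 20, attained along the walk 0 → 0 → 0 → 1.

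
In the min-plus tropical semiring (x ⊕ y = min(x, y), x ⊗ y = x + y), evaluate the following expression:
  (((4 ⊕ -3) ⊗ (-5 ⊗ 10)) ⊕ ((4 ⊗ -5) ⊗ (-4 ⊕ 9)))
(((4 ⊕ -3) ⊗ (-5 ⊗ 10)) ⊕ ((4 ⊗ -5) ⊗ (-4 ⊕ 9))) = -5

Expand innermost to outermost. Recall ⊕ takes the minimum of its arguments and ⊗ takes their sum. Working out the expression (((4 ⊕ -3) ⊗ (-5 ⊗ 10)) ⊕ ((4 ⊗ -5) ⊗ (-4 ⊕ 9))) gives -5.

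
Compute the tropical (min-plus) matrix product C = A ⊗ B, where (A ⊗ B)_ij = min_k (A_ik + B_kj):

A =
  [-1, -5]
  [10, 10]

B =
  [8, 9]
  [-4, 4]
A ⊗ B =
  [-9, -1]
  [6, 14]

Apply the min-plus product entry-by-entry:
  C[0][0] = min over k of (A[0][0] + B[0][0] = -1 + 8 = 7, A[0][1] + B[1][0] = -5 + -4 = -9) = -9 (attained at k = 1)
  C[0][1] = min over k of (A[0][0] + B[0][1] = -1 + 9 = 8, A[0][1] + B[1][1] = -5 + 4 = -1) = -1 (attained at k = 1)
  C[1][0] = min over k of (A[1][0] + B[0][0] = 10 + 8 = 18, A[1][1] + B[1][0] = 10 + -4 = 6) = 6 (attained at k = 1)
  C[1][1] = min over k of (A[1][0] + B[0][1] = 10 + 9 = 19, A[1][1] + B[1][1] = 10 + 4 = 14) = 14 (attained at k = 1)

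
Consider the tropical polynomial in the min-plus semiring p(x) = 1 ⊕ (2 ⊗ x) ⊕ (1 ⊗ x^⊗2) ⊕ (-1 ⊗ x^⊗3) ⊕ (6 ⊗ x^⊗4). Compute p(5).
p(5) = 1

A tropical monomial a ⊗ x^⊗i evaluates to a + i · x. Evaluating each term at x = 5:
  Term 0 contributes 1 + 0 · 5 = 1
  Term 1 contributes 2 + 1 · 5 = 7
  Term 2 contributes 1 + 2 · 5 = 11
  Term 3 contributes -1 + 3 · 5 = 14
  Term 4 contributes 6 + 4 · 5 = 26
p(5) = ⊕ of these = min[1, 7, 11, 14, 26] = 1.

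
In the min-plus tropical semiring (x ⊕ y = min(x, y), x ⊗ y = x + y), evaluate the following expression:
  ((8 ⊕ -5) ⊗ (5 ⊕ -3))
((8 ⊕ -5) ⊗ (5 ⊕ -3)) = -8

Expand innermost to outermost. Recall ⊕ takes the minimum of its arguments and ⊗ takes their sum. Working out the expression ((8 ⊕ -5) ⊗ (5 ⊕ -3)) gives -8.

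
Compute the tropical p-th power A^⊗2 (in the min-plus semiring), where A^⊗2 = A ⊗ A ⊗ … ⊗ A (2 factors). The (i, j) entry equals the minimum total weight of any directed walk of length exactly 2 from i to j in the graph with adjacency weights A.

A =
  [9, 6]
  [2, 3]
A^⊗2 =
  [8, 9]
  [5, 6]

Each entry (A^⊗2)_ij equals the minimum over all length-2 walks i = v_0 → v_1 → … → v_2 = j of Σ_t A[v_t][v_{t+1}]. For example, for (i, j) = (0, 1) we minimise over 2 possible intermediate vertex sequences; the minimum is 9, attained along the walk 0 → 1 → 1.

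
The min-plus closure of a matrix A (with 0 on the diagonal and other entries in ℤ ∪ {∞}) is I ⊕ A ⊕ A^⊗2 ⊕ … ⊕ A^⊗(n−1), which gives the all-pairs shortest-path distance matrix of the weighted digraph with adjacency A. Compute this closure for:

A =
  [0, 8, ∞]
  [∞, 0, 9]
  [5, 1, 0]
Closure =
  [0, 8, 17]
  [14, 0, 9]
  [5, 1, 0]

This is the Floyd-Warshall all-pairs shortest-path computation. For each intermediate vertex k = 0, 1, …, 2, update dist[i][j] ← min(dist[i][j], dist[i][k] + dist[k][j]). The final matrix gives, for each (i, j), the minimum total weight of any directed path from i to j (possibly empty when i = j).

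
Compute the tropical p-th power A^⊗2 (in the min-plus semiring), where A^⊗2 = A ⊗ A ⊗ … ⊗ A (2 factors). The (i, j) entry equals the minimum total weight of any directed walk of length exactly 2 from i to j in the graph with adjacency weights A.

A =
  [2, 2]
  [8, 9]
A^⊗2 =
  [4, 4]
  [10, 10]

Each entry (A^⊗2)_ij equals the minimum over all length-2 walks i = v_0 → v_1 → … → v_2 = j of Σ_t A[v_t][v_{t+1}]. For example, for (i, j) = (0, 1) we minimise over 2 possible intermediate vertex sequences; the minimum is 4, attained along the walk 0 → 0 → 1.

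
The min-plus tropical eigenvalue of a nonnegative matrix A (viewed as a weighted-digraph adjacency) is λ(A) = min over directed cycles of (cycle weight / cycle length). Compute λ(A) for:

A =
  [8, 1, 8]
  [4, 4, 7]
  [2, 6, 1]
λ(A) = 1

Enumerate directed cycles and compute their means (weight / length). Sample:
  cycle 0 → 0: weight = 8, length = 1, mean = 8/1 ≈ 8.000
  cycle 1 → 1: weight = 4, length = 1, mean = 4/1 ≈ 4.000
  cycle 2 → 2: weight = 1, length = 1, mean = 1/1 ≈ 1.000
  cycle 0 → 1 → 0: weight = 5, length = 2, mean = 5/2 ≈ 2.500
  cycle 0 → 2 → 0: weight = 10, length = 2, mean = 10/2 ≈ 5.000
  cycle 1 → 0 → 1: weight = 5, length = 2, mean = 5/2 ≈ 2.500
Minimum mean = 1.000, attained e.g. along the cycle 2 → 2 with weight 1 and length 1. So λ(A) = 1/1 = 1.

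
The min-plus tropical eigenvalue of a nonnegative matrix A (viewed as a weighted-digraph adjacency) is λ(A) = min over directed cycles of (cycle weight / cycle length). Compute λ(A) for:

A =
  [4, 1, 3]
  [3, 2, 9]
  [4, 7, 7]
λ(A) = 2

Enumerate directed cycles and compute their means (weight / length). Sample:
  cycle 0 → 0: weight = 4, length = 1, mean = 4/1 ≈ 4.000
  cycle 1 → 1: weight = 2, length = 1, mean = 2/1 ≈ 2.000
  cycle 2 → 2: weight = 7, length = 1, mean = 7/1 ≈ 7.000
  cycle 0 → 1 → 0: weight = 4, length = 2, mean = 4/2 ≈ 2.000
  cycle 0 → 2 → 0: weight = 7, length = 2, mean = 7/2 ≈ 3.500
  cycle 1 → 0 → 1: weight = 4, length = 2, mean = 4/2 ≈ 2.000
Minimum mean = 2.000, attained e.g. along the cycle 1 → 1 with weight 2 and length 1. So λ(A) = 2/1 = 2.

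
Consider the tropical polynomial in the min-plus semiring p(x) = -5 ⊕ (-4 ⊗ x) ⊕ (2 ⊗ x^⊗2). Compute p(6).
p(6) = -5

A tropical monomial a ⊗ x^⊗i evaluates to a + i · x. Evaluating each term at x = 6:
  Term 0 contributes -5 + 0 · 6 = -5
  Term 1 contributes -4 + 1 · 6 = 2
  Term 2 contributes 2 + 2 · 6 = 14
p(6) = ⊕ of these = min[-5, 2, 14] = -5.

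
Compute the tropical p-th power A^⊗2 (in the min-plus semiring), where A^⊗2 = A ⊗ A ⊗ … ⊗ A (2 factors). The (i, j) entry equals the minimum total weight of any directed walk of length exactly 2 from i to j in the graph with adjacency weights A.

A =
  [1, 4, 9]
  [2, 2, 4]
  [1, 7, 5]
A^⊗2 =
  [2, 5, 8]
  [3, 4, 6]
  [2, 5, 10]

Each entry (A^⊗2)_ij equals the minimum over all length-2 walks i = v_0 → v_1 → … → v_2 = j of Σ_t A[v_t][v_{t+1}]. For example, for (i, j) = (0, 2) we minimise over 3 possible intermediate vertex sequences; the minimum is 8, attained along the walk 0 → 1 → 2.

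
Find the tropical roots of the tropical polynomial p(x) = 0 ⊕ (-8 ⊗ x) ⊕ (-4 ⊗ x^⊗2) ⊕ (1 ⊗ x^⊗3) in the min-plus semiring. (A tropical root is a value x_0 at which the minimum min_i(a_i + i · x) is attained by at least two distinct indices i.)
Roots: {-5, -4, 8}

Each tropical root is a break point of the lower envelope of the lines y = a_i + i · x (there are 4 lines, with slopes 0, 1, ..., 3). Only the lines that attain the minimum somewhere contribute to roots; other lines are dominated. Here the surviving (envelope) indices are i = 3, i = 2, i = 1, i = 0.
Intersections between consecutive envelope lines give the roots: for adjacent envelope indices i < j the intersection is x = (a_i − a_j) / (j − i). Reading off the sorted break points: {-5, -4, 8}.
Verification: at each break x_0, at least two indices attain the minimum of min_i(a_i + i · x_0).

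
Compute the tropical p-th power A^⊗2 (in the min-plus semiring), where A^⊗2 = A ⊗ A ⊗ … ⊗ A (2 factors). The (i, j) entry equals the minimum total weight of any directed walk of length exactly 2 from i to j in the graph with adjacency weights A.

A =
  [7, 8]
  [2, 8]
A^⊗2 =
  [10, 15]
  [9, 10]

Each entry (A^⊗2)_ij equals the minimum over all length-2 walks i = v_0 → v_1 → … → v_2 = j of Σ_t A[v_t][v_{t+1}]. For example, for (i, j) = (0, 1) we minimise over 2 possible intermediate vertex sequences; the minimum is 15, attained along the walk 0 → 0 → 1.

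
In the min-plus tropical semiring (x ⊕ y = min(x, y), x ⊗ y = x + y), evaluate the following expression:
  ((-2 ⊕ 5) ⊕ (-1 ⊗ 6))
((-2 ⊕ 5) ⊕ (-1 ⊗ 6)) = -2

Expand innermost to outermost. Recall ⊕ takes the minimum of its arguments and ⊗ takes their sum. Working out the expression ((-2 ⊕ 5) ⊕ (-1 ⊗ 6)) gives -2.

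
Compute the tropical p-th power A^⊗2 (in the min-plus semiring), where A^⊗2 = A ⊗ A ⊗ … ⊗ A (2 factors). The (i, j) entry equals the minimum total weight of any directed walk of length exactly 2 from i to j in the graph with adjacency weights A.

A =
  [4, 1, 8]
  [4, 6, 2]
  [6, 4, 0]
A^⊗2 =
  [5, 5, 3]
  [8, 5, 2]
  [6, 4, 0]

Each entry (A^⊗2)_ij equals the minimum over all length-2 walks i = v_0 → v_1 → … → v_2 = j of Σ_t A[v_t][v_{t+1}]. For example, for (i, j) = (0, 2) we minimise over 3 possible intermediate vertex sequences; the minimum is 3, attained along the walk 0 → 1 → 2.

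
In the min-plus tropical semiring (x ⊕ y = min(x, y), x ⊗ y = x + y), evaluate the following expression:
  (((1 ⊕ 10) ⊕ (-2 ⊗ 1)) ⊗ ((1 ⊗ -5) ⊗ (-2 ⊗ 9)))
(((1 ⊕ 10) ⊕ (-2 ⊗ 1)) ⊗ ((1 ⊗ -5) ⊗ (-2 ⊗ 9))) = 2

Expand innermost to outermost. Recall ⊕ takes the minimum of its arguments and ⊗ takes their sum. Working out the expression (((1 ⊕ 10) ⊕ (-2 ⊗ 1)) ⊗ ((1 ⊗ -5) ⊗ (-2 ⊗ 9))) gives 2.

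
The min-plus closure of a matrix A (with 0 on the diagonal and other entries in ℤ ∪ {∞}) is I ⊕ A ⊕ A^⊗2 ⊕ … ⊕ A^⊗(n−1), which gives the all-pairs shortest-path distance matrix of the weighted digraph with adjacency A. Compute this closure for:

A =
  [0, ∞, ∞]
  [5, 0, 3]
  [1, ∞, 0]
Closure =
  [0, ∞, ∞]
  [4, 0, 3]
  [1, ∞, 0]

This is the Floyd-Warshall all-pairs shortest-path computation. For each intermediate vertex k = 0, 1, …, 2, update dist[i][j] ← min(dist[i][j], dist[i][k] + dist[k][j]). The final matrix gives, for each (i, j), the minimum total weight of any directed path from i to j (possibly empty when i = j).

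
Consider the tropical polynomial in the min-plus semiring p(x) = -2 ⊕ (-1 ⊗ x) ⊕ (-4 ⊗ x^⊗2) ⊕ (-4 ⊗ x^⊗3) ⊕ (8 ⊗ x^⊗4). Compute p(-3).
p(-3) = -13

A tropical monomial a ⊗ x^⊗i evaluates to a + i · x. Evaluating each term at x = -3:
  Term 0 contributes -2 + 0 · -3 = -2
  Term 1 contributes -1 + 1 · -3 = -4
  Term 2 contributes -4 + 2 · -3 = -10
  Term 3 contributes -4 + 3 · -3 = -13
  Term 4 contributes 8 + 4 · -3 = -4
p(-3) = ⊕ of these = min[-2, -4, -10, -13, -4] = -13.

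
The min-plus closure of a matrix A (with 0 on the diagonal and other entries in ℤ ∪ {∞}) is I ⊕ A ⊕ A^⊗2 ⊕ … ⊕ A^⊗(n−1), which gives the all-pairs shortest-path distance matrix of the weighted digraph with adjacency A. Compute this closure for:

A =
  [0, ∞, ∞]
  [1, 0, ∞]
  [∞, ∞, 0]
Closure =
  [0, ∞, ∞]
  [1, 0, ∞]
  [∞, ∞, 0]

This is the Floyd-Warshall all-pairs shortest-path computation. For each intermediate vertex k = 0, 1, …, 2, update dist[i][j] ← min(dist[i][j], dist[i][k] + dist[k][j]). The final matrix gives, for each (i, j), the minimum total weight of any directed path from i to j (possibly empty when i = j).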